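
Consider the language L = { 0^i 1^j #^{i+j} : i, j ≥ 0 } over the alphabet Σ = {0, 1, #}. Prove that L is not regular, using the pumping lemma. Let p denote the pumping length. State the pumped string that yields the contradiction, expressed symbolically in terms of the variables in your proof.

Suppose for contradiction that L is regular, and let p be the pumping length.
Take w = 0^p 1^p #^{2p} ∈ L (with i=j=p, i+j=2p), |w| = 4p ≥ p.
Write w = xyz as guaranteed by the lemma, with |xy| ≤ p and |y| > 0.
The first p characters of w are 0's, so xy (and hence y) consists only of 0's. Write y = 0^k, 1 ≤ k ≤ p.
Consider xy^2z = 0^{p+k} 1^p #^{2p}. Now the 0- and 1-counts sum to 2p+k, but the #-count is 2p ≠ 2p+k. So xy^2z ∉ L.
This is a contradiction; hence L is not regular.

0^{p+k} 1^p #^{2p}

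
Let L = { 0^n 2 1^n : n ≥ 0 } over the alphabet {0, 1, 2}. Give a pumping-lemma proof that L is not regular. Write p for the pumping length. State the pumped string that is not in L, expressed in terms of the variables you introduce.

Assume L is regular. Let p be the pumping length given by the pumping lemma.
Take w = 0^p 2 1^p ∈ L with |w| = 2p+1 ≥ p.
By the pumping lemma, w = xyz with |xy| ≤ p and y is nonempty.
The first p characters of w are 0's, so xy (and hence y) consists only of 0's. Write y = 0^k, 1 ≤ k ≤ p.
Pump with i = 2: xy^2z = 0^{p+k} 2 1^p, which would require p+k = p. But k ≥ 1, so xy^2z ∉ L.
This is a contradiction; hence L is not regular.

0^{p+k} 2 1^p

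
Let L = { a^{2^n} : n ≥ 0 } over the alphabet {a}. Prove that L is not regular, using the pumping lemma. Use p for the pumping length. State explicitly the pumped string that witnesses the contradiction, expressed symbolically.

Assume L is regular; let p be its pumping constant.
Take w = a^{2^p} ∈ L with |w| = 2^p ≥ p.
The pumping lemma gives a decomposition w = xyz where |xy| ≤ p and |y| > 0.
Then y = a^k for some k with 1 ≤ k ≤ p.
Pump with i = 2: xy^2z = a^{2^p+k}. Since 1 ≤ k ≤ p < 2^p, we have 2^p < 2^p+k < 2^{p+1}, so 2^p+k is not a power of 2. So xy^2z ∉ L.
This contradicts the pumping lemma, so L is not regular.

a^{2^p+k}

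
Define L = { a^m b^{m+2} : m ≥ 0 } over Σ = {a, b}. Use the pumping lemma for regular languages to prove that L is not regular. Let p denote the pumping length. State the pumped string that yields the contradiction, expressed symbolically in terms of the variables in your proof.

a^{p+k} b^{p+2}

Toward a contradiction, assume L is regular with pumping length p.
Take w = a^p b^{p+2}. Then w ∈ L and |w| = 2p+2 ≥ p.
The pumping lemma gives a decomposition w = xyz where |xy| ≤ p and |y| ≥ 1.
Because |xy| ≤ p and w begins with p copies of a, we have y = a^k with 1 ≤ k ≤ p.
Pump with i = 2: xy^2z = a^{p+k} b^{p+2}. For this to lie in L we would need p+2 = (p+k)+2, which forces k = 0. But k ≥ 1, so xy^2z ∉ L.
This contradicts the pumping lemma, so L is not regular.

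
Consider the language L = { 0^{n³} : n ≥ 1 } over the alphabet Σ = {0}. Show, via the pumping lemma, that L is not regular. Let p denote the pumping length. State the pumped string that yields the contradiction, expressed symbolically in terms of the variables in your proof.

Assume L is regular. Let p be the pumping length given by the pumping lemma.
Take w = 0^{p³} ∈ L with |w| = p³ ≥ p.
The pumping lemma gives a decomposition w = xyz where |xy| ≤ p and |y| ≥ 1.
Then y = 0^k for some k with 1 ≤ k ≤ p.
Pump with i = 2: xy^2z = 0^{p³+k}. Since 1 ≤ k ≤ p, p³ < p³+k ≤ p³+p < p³+3p²+3p+1 = (p+1)³, so p³+k is not a perfect cube. So xy^2z ∉ L.
This contradicts the pumping lemma, so L is not regular.

0^{p³+k}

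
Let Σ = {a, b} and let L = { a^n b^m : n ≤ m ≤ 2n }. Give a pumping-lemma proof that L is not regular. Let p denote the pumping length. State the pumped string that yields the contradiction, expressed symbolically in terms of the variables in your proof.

a^{p+k} b^p

Assume L is regular. Let p be the pumping length given by the pumping lemma.
Take w = a^p b^p ∈ L (since p ≤ p ≤ 2p), with |w| = 2p ≥ p.
The pumping lemma gives a decomposition w = xyz where |xy| ≤ p and |y| ≥ 1.
Since the first p symbols of w are all a's and |xy| ≤ p, y lies entirely in the leading a-block: y = a^k for some k with 1 ≤ k ≤ p.
Pump with i = 2: xy^2z = a^{p+k} b^p. Now n = p+k > p = m, so the condition n ≤ m fails. Thus xy^2z ∉ L.
This is a contradiction; hence L is not regular.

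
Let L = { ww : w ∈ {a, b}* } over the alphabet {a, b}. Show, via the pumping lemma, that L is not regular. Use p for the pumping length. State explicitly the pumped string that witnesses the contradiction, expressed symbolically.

Assume L is regular; let p be its pumping constant.
Take w = a^p b^p a^p b^p = uu where u = a^pb^p; then w ∈ L and |w| = 4p ≥ p.
By the pumping lemma, w = xyz with |xy| ≤ p and y is nonempty.
Because |xy| ≤ p and w begins with p copies of a, we have y = a^k with 1 ≤ k ≤ p.
Pump with i = 2: xy^2z = a^{p+k} b^p a^p b^p, of length 4p+k. Suppose this equals vv. The string starts with a and ends with b, so v does too; thus the boundary between the two copies of v is a b→a transition. There is exactly one such transition, at position 2p+k, so |v| = 2p+k and |vv| = 4p+2k ≠ 4p+k since k ≥ 1. So xy^2z ∉ L.
Contradiction. Therefore L is not regular.

a^{p+k} b^p a^p b^p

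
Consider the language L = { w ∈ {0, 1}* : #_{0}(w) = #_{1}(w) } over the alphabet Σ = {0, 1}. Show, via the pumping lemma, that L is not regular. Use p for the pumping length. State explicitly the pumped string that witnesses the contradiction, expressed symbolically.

0^{p+k} 1^p

Toward a contradiction, assume L is regular with pumping length p.
Choose w = 0^p 1^p ∈ L with |w| = 2p ≥ p.
The pumping lemma gives a decomposition w = xyz where |xy| ≤ p and y is nonempty.
The first p characters of w are 0's, so xy (and hence y) consists only of 0's. Write y = 0^k, 1 ≤ k ≤ p.
Pump with i = 2: xy^2z = 0^{p+k} 1^p has p+k occurrences of 0 but only p of 1. Since k ≥ 1 the counts differ, so xy^2z ∉ L.
This contradicts the pumping lemma, so L is not regular.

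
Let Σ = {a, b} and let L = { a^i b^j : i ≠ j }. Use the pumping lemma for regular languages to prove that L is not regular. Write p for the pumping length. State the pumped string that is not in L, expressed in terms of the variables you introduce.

a^{p+p!} b^{p+p!}

Assume L is regular; let p be its pumping constant.
Choose w = a^p b^{p+p!}. Since p ≠ p+p!, w ∈ L; and |w| ≥ p.
The pumping lemma gives a decomposition w = xyz where |xy| ≤ p and |y| > 0.
Since the first p symbols of w are all a's and |xy| ≤ p, y lies entirely in the leading a-block: y = a^k for some k with 1 ≤ k ≤ p.
Since 1 ≤ k ≤ p, k divides p!; set t = 1 + p!/k. Then xy^t z has p + (p!/k)·k = p + p! copies of a. Now the a-count equals the b-count, so i ≠ j fails. So xy^t z = a^{p+p!} b^{p+p!} ∉ L.
Contradiction. Therefore L is not regular.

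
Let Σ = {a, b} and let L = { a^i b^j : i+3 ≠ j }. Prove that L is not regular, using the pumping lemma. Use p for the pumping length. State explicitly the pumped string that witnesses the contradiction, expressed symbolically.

Suppose for contradiction that L is regular, and let p be the pumping length.
Choose w = a^p b^{p+p!+3}. Since p ≠ (p+p!+3)-3 = p+p!, w ∈ L; and |w| ≥ p.
By the pumping lemma, w = xyz with |xy| ≤ p and |y| > 0.
Since the first p symbols of w are all a's and |xy| ≤ p, y lies entirely in the leading a-block: y = a^k for some k with 1 ≤ k ≤ p.
Since 1 ≤ k ≤ p, k divides p!; set t = 1 + p!/k. Then xy^t z has p + (p!/k)·k = p + p! copies of a. Now the a-count is p+p! and (b-count)-3 = (p+p!+3)-3 = p+p!, so i+3 ≠ j fails. So xy^t z = a^{p+p!} b^{p+p!+3} ∉ L.
Contradiction. Therefore L is not regular.

a^{p+p!} b^{p+p!+3}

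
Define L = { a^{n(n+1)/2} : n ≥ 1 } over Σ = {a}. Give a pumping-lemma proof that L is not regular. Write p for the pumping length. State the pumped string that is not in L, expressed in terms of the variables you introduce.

Toward a contradiction, assume L is regular with pumping length p.
Take w = a^{p(p+1)/2} ∈ L with |w| = p(p+1)/2 ≥ p.
The pumping lemma gives a decomposition w = xyz where |xy| ≤ p and y is nonempty.
Then y = a^k for some k with 1 ≤ k ≤ p.
Pump with i = 2: xy^2z = a^{p(p+1)/2+k}. Since 1 ≤ k ≤ p, p(p+1)/2 < p(p+1)/2+k ≤ p(p+1)/2+p < (p+1)(p+2)/2, so p(p+1)/2+k is strictly between consecutive triangular numbers. So xy^2z ∉ L.
This contradicts the pumping lemma, so L is not regular.

a^{p(p+1)/2+k}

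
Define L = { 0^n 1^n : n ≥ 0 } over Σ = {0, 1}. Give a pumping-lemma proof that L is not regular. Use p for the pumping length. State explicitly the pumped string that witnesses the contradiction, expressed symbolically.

0^{p+k} 1^p

Assume L is regular. Let p be the pumping length given by the pumping lemma.
Let w = 0^p 1^p ∈ L; note |w| = 2p ≥ p.
The pumping lemma gives a decomposition w = xyz where |xy| ≤ p and |y| ≥ 1.
Since the first p symbols of w are all 0's and |xy| ≤ p, y lies entirely in the leading 0-block: y = 0^k for some k with 1 ≤ k ≤ p.
Pump with i = 2: xy^2z = 0^{p+k} 1^p. For this to lie in L we would need p = p+k, which forces k = 0. But k ≥ 1, so xy^2z ∉ L.
This is a contradiction; hence L is not regular.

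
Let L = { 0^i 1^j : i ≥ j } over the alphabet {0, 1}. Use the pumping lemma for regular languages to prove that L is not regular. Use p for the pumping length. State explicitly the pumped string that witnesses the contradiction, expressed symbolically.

Assume L is regular; let p be its pumping constant.
Choose w = 0^p 1^p ∈ L, with |w| = 2p ≥ p.
By the pumping lemma, w = xyz with |xy| ≤ p and |y| ≥ 1.
The first p characters of w are 0's, so xy (and hence y) consists only of 0's. Write y = 0^k, 1 ≤ k ≤ p.
Consider xy^0z = xz = 0^{p-k} 1^p. Since k ≥ 1, the 0-count p-k is less than p, so i ≥ j fails; thus xz ∉ L.
This is a contradiction; hence L is not regular.

0^{p-k} 1^p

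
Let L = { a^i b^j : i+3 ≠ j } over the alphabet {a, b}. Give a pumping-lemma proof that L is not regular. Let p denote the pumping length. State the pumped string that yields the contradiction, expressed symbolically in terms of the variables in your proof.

Toward a contradiction, assume L is regular with pumping length p.
Choose w = a^p b^{p+p!+3}. Since p ≠ (p+p!+3)-3 = p+p!, w ∈ L; and |w| ≥ p.
By the pumping lemma, w = xyz with |xy| ≤ p and |y| ≥ 1.
Since the first p symbols of w are all a's and |xy| ≤ p, y lies entirely in the leading a-block: y = a^k for some k with 1 ≤ k ≤ p.
Since 1 ≤ k ≤ p, k divides p!; set t = 1 + p!/k. Then xy^t z has p + (p!/k)·k = p + p! copies of a. Now the a-count is p+p! and (b-count)-3 = (p+p!+3)-3 = p+p!, so i+3 ≠ j fails. So xy^t z = a^{p+p!} b^{p+p!+3} ∉ L.
This contradicts the pumping lemma, so L is not regular.

a^{p+p!} b^{p+p!+3}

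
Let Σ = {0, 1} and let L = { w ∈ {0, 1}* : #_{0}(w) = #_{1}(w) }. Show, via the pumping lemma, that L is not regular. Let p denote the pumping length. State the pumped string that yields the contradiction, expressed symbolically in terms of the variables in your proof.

0^{p+k} 1^p

Suppose for contradiction that L is regular, and let p be the pumping length.
Choose w = 0^p 1^p ∈ L with |w| = 2p ≥ p.
The pumping lemma gives a decomposition w = xyz where |xy| ≤ p and |y| ≥ 1.
Because |xy| ≤ p and w begins with p copies of 0, we have y = 0^k with 1 ≤ k ≤ p.
Pump with i = 2: xy^2z = 0^{p+k} 1^p has p+k occurrences of 0 but only p of 1. Since k ≥ 1 the counts differ, so xy^2z ∉ L.
This contradicts the pumping lemma, so L is not regular.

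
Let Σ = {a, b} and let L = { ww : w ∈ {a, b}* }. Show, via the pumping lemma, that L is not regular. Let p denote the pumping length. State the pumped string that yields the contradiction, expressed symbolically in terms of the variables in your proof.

a^{p+k} b^p a^p b^p

Toward a contradiction, assume L is regular with pumping length p.
Take w = a^p b^p a^p b^p = uu where u = a^pb^p; then w ∈ L and |w| = 4p ≥ p.
The pumping lemma gives a decomposition w = xyz where |xy| ≤ p and y is nonempty.
Since the first p symbols of w are all a's and |xy| ≤ p, y lies entirely in the leading a-block: y = a^k for some k with 1 ≤ k ≤ p.
Pump with i = 2: xy^2z = a^{p+k} b^p a^p b^p, of length 4p+k. Suppose this equals vv. The string starts with a and ends with b, so v does too; thus the boundary between the two copies of v is a b→a transition. There is exactly one such transition, at position 2p+k, so |v| = 2p+k and |vv| = 4p+2k ≠ 4p+k since k ≥ 1. So xy^2z ∉ L.
Contradiction. Therefore L is not regular.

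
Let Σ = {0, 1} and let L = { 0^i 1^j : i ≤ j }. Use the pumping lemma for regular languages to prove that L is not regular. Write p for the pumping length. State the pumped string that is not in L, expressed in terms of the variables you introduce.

0^{p+k} 1^p

Toward a contradiction, assume L is regular with pumping length p.
Choose w = 0^p 1^p ∈ L, with |w| = 2p ≥ p.
By the pumping lemma, w = xyz with |xy| ≤ p and |y| > 0.
Because |xy| ≤ p and w begins with p copies of 0, we have y = 0^k with 1 ≤ k ≤ p.
Consider xy^2z = 0^{p+k} 1^p. Since k ≥ 1, the 0-count p+k exceeds the 1-count p, so i ≤ j fails; thus xy^2z ∉ L.
This is a contradiction; hence L is not regular.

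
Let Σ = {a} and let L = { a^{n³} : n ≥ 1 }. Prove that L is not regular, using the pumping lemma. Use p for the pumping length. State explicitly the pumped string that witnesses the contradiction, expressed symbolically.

Assume L is regular. Let p be the pumping length given by the pumping lemma.
Take w = a^{p³} ∈ L with |w| = p³ ≥ p.
Write w = xyz as guaranteed by the lemma, with |xy| ≤ p and |y| ≥ 1.
Then y = a^k for some k with 1 ≤ k ≤ p.
Pump with i = 2: xy^2z = a^{p³+k}. Since 1 ≤ k ≤ p, p³ < p³+k ≤ p³+p < p³+3p²+3p+1 = (p+1)³, so p³+k is not a perfect cube. So xy^2z ∉ L.
This is a contradiction; hence L is not regular.

a^{p³+k}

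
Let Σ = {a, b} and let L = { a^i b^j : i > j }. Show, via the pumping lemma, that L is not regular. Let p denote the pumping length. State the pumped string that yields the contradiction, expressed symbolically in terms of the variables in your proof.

Assume L is regular; let p be its pumping constant.
Choose w = a^{p+1} b^p ∈ L, with |w| = 2p+1 ≥ p.
Write w = xyz as guaranteed by the lemma, with |xy| ≤ p and |y| ≥ 1.
The first p characters of w are a's, so xy (and hence y) consists only of a's. Write y = a^k, 1 ≤ k ≤ p.
Consider xy^0z = xz = a^{p+1-k} b^p. Since k ≥ 1, the a-count p+1-k is at most p, so i > j fails; thus xz ∉ L.
Contradiction. Therefore L is not regular.

a^{p+1-k} b^p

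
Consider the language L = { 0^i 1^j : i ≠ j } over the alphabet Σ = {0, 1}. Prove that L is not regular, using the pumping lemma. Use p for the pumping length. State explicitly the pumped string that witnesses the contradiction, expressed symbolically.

Toward a contradiction, assume L is regular with pumping length p.
Choose w = 0^p 1^{p+p!}. Since p ≠ p+p!, w ∈ L; and |w| ≥ p.
By the pumping lemma, w = xyz with |xy| ≤ p and y is nonempty.
Since the first p symbols of w are all 0's and |xy| ≤ p, y lies entirely in the leading 0-block: y = 0^k for some k with 1 ≤ k ≤ p.
Since 1 ≤ k ≤ p, k divides p!; set t = 1 + p!/k. Then xy^t z has p + (p!/k)·k = p + p! copies of 0. Now the 0-count equals the 1-count, so i ≠ j fails. So xy^t z = 0^{p+p!} 1^{p+p!} ∉ L.
This is a contradiction; hence L is not regular.

0^{p+p!} 1^{p+p!}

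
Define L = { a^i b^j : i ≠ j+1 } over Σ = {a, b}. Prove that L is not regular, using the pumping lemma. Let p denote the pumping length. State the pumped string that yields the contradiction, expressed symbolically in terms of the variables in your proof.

Assume L is regular; let p be its pumping constant.
Choose w = a^p b^{p+p!-1}. Since p ≠ (p+p!-1)+1 = p+p!, w ∈ L; and |w| ≥ p.
By the pumping lemma, w = xyz with |xy| ≤ p and y is nonempty.
Since the first p symbols of w are all a's and |xy| ≤ p, y lies entirely in the leading a-block: y = a^k for some k with 1 ≤ k ≤ p.
Since 1 ≤ k ≤ p, k divides p!; set t = 1 + p!/k. Then xy^t z has p + (p!/k)·k = p + p! copies of a. Now the a-count is p+p! and (b-count)+1 = (p+p!-1)+1 = p+p!, so i ≠ j+1 fails. So xy^t z = a^{p+p!} b^{p+p!-1} ∉ L.
This contradicts the pumping lemma, so L is not regular.

a^{p+p!} b^{p+p!-1}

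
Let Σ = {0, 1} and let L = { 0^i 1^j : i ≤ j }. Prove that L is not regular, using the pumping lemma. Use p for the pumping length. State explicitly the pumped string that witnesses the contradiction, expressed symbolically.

0^{p+k} 1^p

Assume L is regular; let p be its pumping constant.
Choose w = 0^p 1^p ∈ L, with |w| = 2p ≥ p.
Write w = xyz as guaranteed by the lemma, with |xy| ≤ p and |y| ≥ 1.
The first p characters of w are 0's, so xy (and hence y) consists only of 0's. Write y = 0^k, 1 ≤ k ≤ p.
Consider xy^2z = 0^{p+k} 1^p. Since k ≥ 1, the 0-count p+k exceeds the 1-count p, so i ≤ j fails; thus xy^2z ∉ L.
This contradicts the pumping lemma, so L is not regular.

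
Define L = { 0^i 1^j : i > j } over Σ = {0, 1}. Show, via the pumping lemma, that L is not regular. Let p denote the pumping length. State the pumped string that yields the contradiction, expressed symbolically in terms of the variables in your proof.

0^{p+1-k} 1^p

Suppose for contradiction that L is regular, and let p be the pumping length.
Choose w = 0^{p+1} 1^p ∈ L, with |w| = 2p+1 ≥ p.
By the pumping lemma, w = xyz with |xy| ≤ p and y is nonempty.
Because |xy| ≤ p and w begins with p copies of 0, we have y = 0^k with 1 ≤ k ≤ p.
Consider xy^0z = xz = 0^{p+1-k} 1^p. Since k ≥ 1, the 0-count p+1-k is at most p, so i > j fails; thus xz ∉ L.
This is a contradiction; hence L is not regular.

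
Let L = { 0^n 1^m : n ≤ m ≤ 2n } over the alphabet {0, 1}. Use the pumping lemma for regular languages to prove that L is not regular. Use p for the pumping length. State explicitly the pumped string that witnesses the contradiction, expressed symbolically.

0^{p+k} 1^p

Toward a contradiction, assume L is regular with pumping length p.
Take w = 0^p 1^p ∈ L (since p ≤ p ≤ 2p), with |w| = 2p ≥ p.
The pumping lemma gives a decomposition w = xyz where |xy| ≤ p and |y| > 0.
Since the first p symbols of w are all 0's and |xy| ≤ p, y lies entirely in the leading 0-block: y = 0^k for some k with 1 ≤ k ≤ p.
Pump with i = 2: xy^2z = 0^{p+k} 1^p. Now n = p+k > p = m, so the condition n ≤ m fails. Thus xy^2z ∉ L.
Contradiction. Therefore L is not regular.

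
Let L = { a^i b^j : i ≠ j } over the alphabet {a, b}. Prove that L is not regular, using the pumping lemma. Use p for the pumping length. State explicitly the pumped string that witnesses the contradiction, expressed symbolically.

a^{p+p!} b^{p+p!}

Suppose for contradiction that L is regular, and let p be the pumping length.
Choose w = a^p b^{p+p!}. Since p ≠ p+p!, w ∈ L; and |w| ≥ p.
By the pumping lemma, w = xyz with |xy| ≤ p and |y| ≥ 1.
Since the first p symbols of w are all a's and |xy| ≤ p, y lies entirely in the leading a-block: y = a^k for some k with 1 ≤ k ≤ p.
Since 1 ≤ k ≤ p, k divides p!; set t = 1 + p!/k. Then xy^t z has p + (p!/k)·k = p + p! copies of a. Now the a-count equals the b-count, so i ≠ j fails. So xy^t z = a^{p+p!} b^{p+p!} ∉ L.
This is a contradiction; hence L is not regular.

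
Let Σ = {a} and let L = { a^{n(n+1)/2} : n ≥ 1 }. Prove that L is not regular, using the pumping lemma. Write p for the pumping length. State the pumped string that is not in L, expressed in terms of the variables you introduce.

Assume L is regular. Let p be the pumping length given by the pumping lemma.
Take w = a^{p(p+1)/2} ∈ L with |w| = p(p+1)/2 ≥ p.
By the pumping lemma, w = xyz with |xy| ≤ p and y is nonempty.
Then y = a^k for some k with 1 ≤ k ≤ p.
Pump with i = 2: xy^2z = a^{p(p+1)/2+k}. Since 1 ≤ k ≤ p, p(p+1)/2 < p(p+1)/2+k ≤ p(p+1)/2+p < (p+1)(p+2)/2, so p(p+1)/2+k is strictly between consecutive triangular numbers. So xy^2z ∉ L.
Contradiction. Therefore L is not regular.

a^{p(p+1)/2+k}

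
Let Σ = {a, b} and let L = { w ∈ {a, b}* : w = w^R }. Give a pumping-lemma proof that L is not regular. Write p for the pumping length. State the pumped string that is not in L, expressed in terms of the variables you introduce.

a^{p+k} b a^p

Assume L is regular; let p be its pumping constant.
Take w = a^p b a^p, a palindrome of length 2p+1 ≥ p.
Write w = xyz as guaranteed by the lemma, with |xy| ≤ p and y is nonempty.
Because |xy| ≤ p and w begins with p copies of a, we have y = a^k with 1 ≤ k ≤ p.
Pump with i = 2: xy^2z = a^{p+k} b a^p. Its reverse is a^p b a^{p+k}, which differs from xy^2z since k ≥ 1. So xy^2z is not a palindrome and xy^2z ∉ L.
This contradicts the pumping lemma, so L is not regular.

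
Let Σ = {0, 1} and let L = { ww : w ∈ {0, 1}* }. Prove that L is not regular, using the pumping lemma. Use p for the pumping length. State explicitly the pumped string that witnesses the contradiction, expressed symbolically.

Assume L is regular; let p be its pumping constant.
Take w = 0^p 1^p 0^p 1^p = uu where u = 0^p1^p; then w ∈ L and |w| = 4p ≥ p.
Write w = xyz as guaranteed by the lemma, with |xy| ≤ p and |y| ≥ 1.
The first p characters of w are 0's, so xy (and hence y) consists only of 0's. Write y = 0^k, 1 ≤ k ≤ p.
Pump with i = 2: xy^2z = 0^{p+k} 1^p 0^p 1^p, of length 4p+k. Suppose this equals vv. The string starts with 0 and ends with 1, so v does too; thus the boundary between the two copies of v is a 1→0 transition. There is exactly one such transition, at position 2p+k, so |v| = 2p+k and |vv| = 4p+2k ≠ 4p+k since k ≥ 1. So xy^2z ∉ L.
This contradicts the pumping lemma, so L is not regular.

0^{p+k} 1^p 0^p 1^p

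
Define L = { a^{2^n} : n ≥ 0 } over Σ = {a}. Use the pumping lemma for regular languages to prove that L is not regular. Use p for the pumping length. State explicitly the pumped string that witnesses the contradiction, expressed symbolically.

a^{2^p+k}

Toward a contradiction, assume L is regular with pumping length p.
Take w = a^{2^p} ∈ L with |w| = 2^p ≥ p.
By the pumping lemma, w = xyz with |xy| ≤ p and |y| ≥ 1.
Then y = a^k for some k with 1 ≤ k ≤ p.
Pump with i = 2: xy^2z = a^{2^p+k}. Since 1 ≤ k ≤ p < 2^p, we have 2^p < 2^p+k < 2^{p+1}, so 2^p+k is not a power of 2. So xy^2z ∉ L.
This contradicts the pumping lemma, so L is not regular.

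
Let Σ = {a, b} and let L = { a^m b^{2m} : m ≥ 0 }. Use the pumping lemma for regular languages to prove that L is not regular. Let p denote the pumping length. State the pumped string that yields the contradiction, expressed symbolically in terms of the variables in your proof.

a^{p+k} b^{2p}

Suppose for contradiction that L is regular, and let p be the pumping length.
Let w = a^p b^{2p} ∈ L; note |w| = 3p ≥ p.
By the pumping lemma, w = xyz with |xy| ≤ p and |y| ≥ 1.
Since the first p symbols of w are all a's and |xy| ≤ p, y lies entirely in the leading a-block: y = a^k for some k with 1 ≤ k ≤ p.
Pump with i = 2: xy^2z = a^{p+k} b^{2p}. For this to lie in L we would need 2p = 2(p+k), which forces k = 0. But k ≥ 1, so xy^2z ∉ L.
This is a contradiction; hence L is not regular.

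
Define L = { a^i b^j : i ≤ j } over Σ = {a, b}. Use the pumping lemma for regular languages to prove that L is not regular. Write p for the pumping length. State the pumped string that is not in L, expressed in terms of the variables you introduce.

Suppose for contradiction that L is regular, and let p be the pumping length.
Choose w = a^p b^p ∈ L, with |w| = 2p ≥ p.
By the pumping lemma, w = xyz with |xy| ≤ p and y is nonempty.
The first p characters of w are a's, so xy (and hence y) consists only of a's. Write y = a^k, 1 ≤ k ≤ p.
Consider xy^2z = a^{p+k} b^p. Since k ≥ 1, the a-count p+k exceeds the b-count p, so i ≤ j fails; thus xy^2z ∉ L.
Contradiction. Therefore L is not regular.

a^{p+k} b^p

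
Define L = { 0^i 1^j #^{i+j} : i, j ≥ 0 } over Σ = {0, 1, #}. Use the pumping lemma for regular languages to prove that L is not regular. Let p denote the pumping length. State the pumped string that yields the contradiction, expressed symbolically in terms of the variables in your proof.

Toward a contradiction, assume L is regular with pumping length p.
Take w = 0^p 1^p #^{2p} ∈ L (with i=j=p, i+j=2p), |w| = 4p ≥ p.
By the pumping lemma, w = xyz with |xy| ≤ p and |y| ≥ 1.
Since the first p symbols of w are all 0's and |xy| ≤ p, y lies entirely in the leading 0-block: y = 0^k for some k with 1 ≤ k ≤ p.
Consider xy^2z = 0^{p+k} 1^p #^{2p}. Now the 0- and 1-counts sum to 2p+k, but the #-count is 2p ≠ 2p+k. So xy^2z ∉ L.
This is a contradiction; hence L is not regular.

0^{p+k} 1^p #^{2p}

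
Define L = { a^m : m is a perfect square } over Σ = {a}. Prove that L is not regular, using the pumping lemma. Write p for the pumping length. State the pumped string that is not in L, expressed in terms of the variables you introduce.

a^{p²+k}

Assume L is regular; let p be its pumping constant.
Take w = a^{p²} ∈ L with |w| = p² ≥ p.
The pumping lemma gives a decomposition w = xyz where |xy| ≤ p and |y| > 0.
Then y = a^k for some k with 1 ≤ k ≤ p.
Pump with i = 2: xy^2z = a^{p²+k}. Since 1 ≤ k ≤ p, p² < p²+k ≤ p²+p < (p+1)², so p²+k lies strictly between consecutive squares and is not a perfect square. So xy^2z ∉ L.
This contradicts the pumping lemma, so L is not regular.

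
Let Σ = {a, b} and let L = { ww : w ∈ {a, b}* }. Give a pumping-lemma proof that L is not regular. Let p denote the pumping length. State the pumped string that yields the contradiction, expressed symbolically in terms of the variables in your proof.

Assume L is regular; let p be its pumping constant.
Take w = a^p b^p a^p b^p = uu where u = a^pb^p; then w ∈ L and |w| = 4p ≥ p.
Write w = xyz as guaranteed by the lemma, with |xy| ≤ p and |y| ≥ 1.
The first p characters of w are a's, so xy (and hence y) consists only of a's. Write y = a^k, 1 ≤ k ≤ p.
Pump with i = 2: xy^2z = a^{p+k} b^p a^p b^p, of length 4p+k. Suppose this equals vv. The string starts with a and ends with b, so v does too; thus the boundary between the two copies of v is a b→a transition. There is exactly one such transition, at position 2p+k, so |v| = 2p+k and |vv| = 4p+2k ≠ 4p+k since k ≥ 1. So xy^2z ∉ L.
This is a contradiction; hence L is not regular.

a^{p+k} b^p a^p b^p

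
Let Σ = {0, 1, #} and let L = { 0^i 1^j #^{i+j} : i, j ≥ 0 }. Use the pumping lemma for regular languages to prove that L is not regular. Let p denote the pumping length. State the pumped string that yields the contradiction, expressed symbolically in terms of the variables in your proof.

Assume L is regular. Let p be the pumping length given by the pumping lemma.
Take w = 0^p 1^p #^{2p} ∈ L (with i=j=p, i+j=2p), |w| = 4p ≥ p.
Write w = xyz as guaranteed by the lemma, with |xy| ≤ p and |y| > 0.
Since the first p symbols of w are all 0's and |xy| ≤ p, y lies entirely in the leading 0-block: y = 0^k for some k with 1 ≤ k ≤ p.
Consider xy^2z = 0^{p+k} 1^p #^{2p}. Now the 0- and 1-counts sum to 2p+k, but the #-count is 2p ≠ 2p+k. So xy^2z ∉ L.
This is a contradiction; hence L is not regular.

0^{p+k} 1^p #^{2p}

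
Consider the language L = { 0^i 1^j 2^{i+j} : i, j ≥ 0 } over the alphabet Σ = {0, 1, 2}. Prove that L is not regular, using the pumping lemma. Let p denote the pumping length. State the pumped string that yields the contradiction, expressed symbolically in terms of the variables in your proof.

Toward a contradiction, assume L is regular with pumping length p.
Take w = 0^p 1^p 2^{2p} ∈ L (with i=j=p, i+j=2p), |w| = 4p ≥ p.
Write w = xyz as guaranteed by the lemma, with |xy| ≤ p and |y| ≥ 1.
Since the first p symbols of w are all 0's and |xy| ≤ p, y lies entirely in the leading 0-block: y = 0^k for some k with 1 ≤ k ≤ p.
Consider xy^2z = 0^{p+k} 1^p 2^{2p}. Now the 0- and 1-counts sum to 2p+k, but the 2-count is 2p ≠ 2p+k. So xy^2z ∉ L.
This contradicts the pumping lemma, so L is not regular.

0^{p+k} 1^p 2^{2p}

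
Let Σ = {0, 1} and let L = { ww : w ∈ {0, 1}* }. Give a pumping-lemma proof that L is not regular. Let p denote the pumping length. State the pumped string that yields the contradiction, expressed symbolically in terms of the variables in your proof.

0^{p+k} 1^p 0^p 1^p

Assume L is regular. Let p be the pumping length given by the pumping lemma.
Take w = 0^p 1^p 0^p 1^p = uu where u = 0^p1^p; then w ∈ L and |w| = 4p ≥ p.
By the pumping lemma, w = xyz with |xy| ≤ p and |y| ≥ 1.
The first p characters of w are 0's, so xy (and hence y) consists only of 0's. Write y = 0^k, 1 ≤ k ≤ p.
Pump with i = 2: xy^2z = 0^{p+k} 1^p 0^p 1^p, of length 4p+k. Suppose this equals vv. The string starts with 0 and ends with 1, so v does too; thus the boundary between the two copies of v is a 1→0 transition. There is exactly one such transition, at position 2p+k, so |v| = 2p+k and |vv| = 4p+2k ≠ 4p+k since k ≥ 1. So xy^2z ∉ L.
Contradiction. Therefore L is not regular.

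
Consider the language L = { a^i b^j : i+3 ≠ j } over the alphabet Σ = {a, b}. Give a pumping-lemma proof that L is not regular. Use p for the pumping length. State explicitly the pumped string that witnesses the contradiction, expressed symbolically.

Assume L is regular; let p be its pumping constant.
Choose w = a^p b^{p+p!+3}. Since p ≠ (p+p!+3)-3 = p+p!, w ∈ L; and |w| ≥ p.
Write w = xyz as guaranteed by the lemma, with |xy| ≤ p and y is nonempty.
The first p characters of w are a's, so xy (and hence y) consists only of a's. Write y = a^k, 1 ≤ k ≤ p.
Since 1 ≤ k ≤ p, k divides p!; set t = 1 + p!/k. Then xy^t z has p + (p!/k)·k = p + p! copies of a. Now the a-count is p+p! and (b-count)-3 = (p+p!+3)-3 = p+p!, so i+3 ≠ j fails. So xy^t z = a^{p+p!} b^{p+p!+3} ∉ L.
This contradicts the pumping lemma, so L is not regular.

a^{p+p!} b^{p+p!+3}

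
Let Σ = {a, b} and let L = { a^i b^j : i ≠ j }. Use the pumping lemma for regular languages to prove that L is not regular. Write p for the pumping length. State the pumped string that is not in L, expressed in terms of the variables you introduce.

a^{p+p!} b^{p+p!}

Toward a contradiction, assume L is regular with pumping length p.
Choose w = a^p b^{p+p!}. Since p ≠ p+p!, w ∈ L; and |w| ≥ p.
Write w = xyz as guaranteed by the lemma, with |xy| ≤ p and |y| > 0.
Since the first p symbols of w are all a's and |xy| ≤ p, y lies entirely in the leading a-block: y = a^k for some k with 1 ≤ k ≤ p.
Since 1 ≤ k ≤ p, k divides p!; set t = 1 + p!/k. Then xy^t z has p + (p!/k)·k = p + p! copies of a. Now the a-count equals the b-count, so i ≠ j fails. So xy^t z = a^{p+p!} b^{p+p!} ∉ L.
This contradicts the pumping lemma, so L is not regular.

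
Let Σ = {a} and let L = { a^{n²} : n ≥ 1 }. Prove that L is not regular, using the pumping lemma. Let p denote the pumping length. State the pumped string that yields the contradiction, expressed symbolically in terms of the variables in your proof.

a^{p²+k}

Assume L is regular; let p be its pumping constant.
Take w = a^{p²} ∈ L with |w| = p² ≥ p.
The pumping lemma gives a decomposition w = xyz where |xy| ≤ p and |y| > 0.
Then y = a^k for some k with 1 ≤ k ≤ p.
Pump with i = 2: xy^2z = a^{p²+k}. Since 1 ≤ k ≤ p, p² < p²+k ≤ p²+p < (p+1)², so p²+k lies strictly between consecutive squares and is not a perfect square. So xy^2z ∉ L.
Contradiction. Therefore L is not regular.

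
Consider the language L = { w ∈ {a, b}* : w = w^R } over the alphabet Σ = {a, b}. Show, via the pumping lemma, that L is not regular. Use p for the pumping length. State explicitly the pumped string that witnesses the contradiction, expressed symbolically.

a^{p+k} b a^p

Assume L is regular; let p be its pumping constant.
Take w = a^p b a^p, a palindrome of length 2p+1 ≥ p.
The pumping lemma gives a decomposition w = xyz where |xy| ≤ p and |y| ≥ 1.
The first p characters of w are a's, so xy (and hence y) consists only of a's. Write y = a^k, 1 ≤ k ≤ p.
Pump with i = 2: xy^2z = a^{p+k} b a^p. Its reverse is a^p b a^{p+k}, which differs from xy^2z since k ≥ 1. So xy^2z is not a palindrome and xy^2z ∉ L.
Contradiction. Therefore L is not regular.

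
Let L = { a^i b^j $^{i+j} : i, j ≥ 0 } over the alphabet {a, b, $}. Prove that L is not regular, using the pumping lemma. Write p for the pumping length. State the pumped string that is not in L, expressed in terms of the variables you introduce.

a^{p+k} b^p $^{2p}

Toward a contradiction, assume L is regular with pumping length p.
Take w = a^p b^p $^{2p} ∈ L (with i=j=p, i+j=2p), |w| = 4p ≥ p.
The pumping lemma gives a decomposition w = xyz where |xy| ≤ p and y is nonempty.
The first p characters of w are a's, so xy (and hence y) consists only of a's. Write y = a^k, 1 ≤ k ≤ p.
Consider xy^2z = a^{p+k} b^p $^{2p}. Now the a- and b-counts sum to 2p+k, but the $-count is 2p ≠ 2p+k. So xy^2z ∉ L.
This contradicts the pumping lemma, so L is not regular.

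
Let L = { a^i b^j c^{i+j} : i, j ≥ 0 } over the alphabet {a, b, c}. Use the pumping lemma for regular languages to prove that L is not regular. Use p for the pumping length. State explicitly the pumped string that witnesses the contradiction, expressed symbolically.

a^{p+k} b^p c^{2p}

Toward a contradiction, assume L is regular with pumping length p.
Take w = a^p b^p c^{2p} ∈ L (with i=j=p, i+j=2p), |w| = 4p ≥ p.
By the pumping lemma, w = xyz with |xy| ≤ p and y is nonempty.
Because |xy| ≤ p and w begins with p copies of a, we have y = a^k with 1 ≤ k ≤ p.
Consider xy^2z = a^{p+k} b^p c^{2p}. Now the a- and b-counts sum to 2p+k, but the c-count is 2p ≠ 2p+k. So xy^2z ∉ L.
This is a contradiction; hence L is not regular.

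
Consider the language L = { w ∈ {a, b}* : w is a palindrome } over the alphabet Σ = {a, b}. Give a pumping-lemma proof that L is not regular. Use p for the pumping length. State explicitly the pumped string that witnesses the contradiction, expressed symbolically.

a^{p+k} b a^p

Suppose for contradiction that L is regular, and let p be the pumping length.
Take w = a^p b a^p, a palindrome of length 2p+1 ≥ p.
Write w = xyz as guaranteed by the lemma, with |xy| ≤ p and |y| ≥ 1.
Since the first p symbols of w are all a's and |xy| ≤ p, y lies entirely in the leading a-block: y = a^k for some k with 1 ≤ k ≤ p.
Pump with i = 2: xy^2z = a^{p+k} b a^p. Its reverse is a^p b a^{p+k}, which differs from xy^2z since k ≥ 1. So xy^2z is not a palindrome and xy^2z ∉ L.
Contradiction. Therefore L is not regular.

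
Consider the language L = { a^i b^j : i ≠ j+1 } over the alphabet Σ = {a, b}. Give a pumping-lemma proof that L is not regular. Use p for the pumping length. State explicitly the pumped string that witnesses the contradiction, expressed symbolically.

a^{p+p!} b^{p+p!-1}

Toward a contradiction, assume L is regular with pumping length p.
Choose w = a^p b^{p+p!-1}. Since p ≠ (p+p!-1)+1 = p+p!, w ∈ L; and |w| ≥ p.
By the pumping lemma, w = xyz with |xy| ≤ p and y is nonempty.
The first p characters of w are a's, so xy (and hence y) consists only of a's. Write y = a^k, 1 ≤ k ≤ p.
Since 1 ≤ k ≤ p, k divides p!; set t = 1 + p!/k. Then xy^t z has p + (p!/k)·k = p + p! copies of a. Now the a-count is p+p! and (b-count)+1 = (p+p!-1)+1 = p+p!, so i ≠ j+1 fails. So xy^t z = a^{p+p!} b^{p+p!-1} ∉ L.
This is a contradiction; hence L is not regular.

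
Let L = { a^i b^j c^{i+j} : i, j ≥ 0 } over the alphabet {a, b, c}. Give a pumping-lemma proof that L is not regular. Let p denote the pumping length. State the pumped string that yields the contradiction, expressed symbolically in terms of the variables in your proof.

Assume L is regular; let p be its pumping constant.
Take w = a^p b^p c^{2p} ∈ L (with i=j=p, i+j=2p), |w| = 4p ≥ p.
Write w = xyz as guaranteed by the lemma, with |xy| ≤ p and |y| ≥ 1.
Since the first p symbols of w are all a's and |xy| ≤ p, y lies entirely in the leading a-block: y = a^k for some k with 1 ≤ k ≤ p.
Consider xy^2z = a^{p+k} b^p c^{2p}. Now the a- and b-counts sum to 2p+k, but the c-count is 2p ≠ 2p+k. So xy^2z ∉ L.
Contradiction. Therefore L is not regular.

a^{p+k} b^p c^{2p}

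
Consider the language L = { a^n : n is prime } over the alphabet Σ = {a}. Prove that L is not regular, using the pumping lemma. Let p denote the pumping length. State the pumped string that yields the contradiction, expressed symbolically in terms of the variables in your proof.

Suppose for contradiction that L is regular, and let p be the pumping length.
Let q be a prime with q ≥ p+2 (infinitely many primes exist), and take w = a^q ∈ L with |w| = q ≥ p.
The pumping lemma gives a decomposition w = xyz where |xy| ≤ p and |y| > 0.
Then y = a^k for some k with 1 ≤ k ≤ p.
Since 1 ≤ k ≤ p, |xz| = q-k. Pump with i = q+1: |xy^{q+1}z| = (q-k)+(q+1)k = q+qk = q(1+k), which is composite (both factors ≥ 2). So xy^{q+1}z = a^{q(1+k)} ∉ L.
This is a contradiction; hence L is not regular.

a^{q(1+k)}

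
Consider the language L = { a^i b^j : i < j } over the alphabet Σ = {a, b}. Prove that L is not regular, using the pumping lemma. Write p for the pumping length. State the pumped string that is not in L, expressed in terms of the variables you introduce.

a^{p+k} b^{p+1}

Assume L is regular; let p be its pumping constant.
Choose w = a^p b^{p+1} ∈ L, with |w| = 2p+1 ≥ p.
By the pumping lemma, w = xyz with |xy| ≤ p and |y| ≥ 1.
Because |xy| ≤ p and w begins with p copies of a, we have y = a^k with 1 ≤ k ≤ p.
Consider xy^2z = a^{p+k} b^{p+1}. Since k ≥ 1, the a-count p+k is at least p+1, so i < j fails; thus xy^2z ∉ L.
Contradiction. Therefore L is not regular.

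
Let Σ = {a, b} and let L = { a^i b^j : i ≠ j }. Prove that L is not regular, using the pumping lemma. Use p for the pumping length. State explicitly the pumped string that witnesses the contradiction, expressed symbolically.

Suppose for contradiction that L is regular, and let p be the pumping length.
Choose w = a^p b^{p+p!}. Since p ≠ p+p!, w ∈ L; and |w| ≥ p.
The pumping lemma gives a decomposition w = xyz where |xy| ≤ p and |y| ≥ 1.
Since the first p symbols of w are all a's and |xy| ≤ p, y lies entirely in the leading a-block: y = a^k for some k with 1 ≤ k ≤ p.
Since 1 ≤ k ≤ p, k divides p!; set t = 1 + p!/k. Then xy^t z has p + (p!/k)·k = p + p! copies of a. Now the a-count equals the b-count, so i ≠ j fails. So xy^t z = a^{p+p!} b^{p+p!} ∉ L.
This is a contradiction; hence L is not regular.

a^{p+p!} b^{p+p!}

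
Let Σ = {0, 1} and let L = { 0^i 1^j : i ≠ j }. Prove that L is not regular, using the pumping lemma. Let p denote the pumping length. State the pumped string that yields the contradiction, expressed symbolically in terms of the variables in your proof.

0^{p+p!} 1^{p+p!}

Toward a contradiction, assume L is regular with pumping length p.
Choose w = 0^p 1^{p+p!}. Since p ≠ p+p!, w ∈ L; and |w| ≥ p.
By the pumping lemma, w = xyz with |xy| ≤ p and |y| ≥ 1.
Since the first p symbols of w are all 0's and |xy| ≤ p, y lies entirely in the leading 0-block: y = 0^k for some k with 1 ≤ k ≤ p.
Since 1 ≤ k ≤ p, k divides p!; set t = 1 + p!/k. Then xy^t z has p + (p!/k)·k = p + p! copies of 0. Now the 0-count equals the 1-count, so i ≠ j fails. So xy^t z = 0^{p+p!} 1^{p+p!} ∉ L.
Contradiction. Therefore L is not regular.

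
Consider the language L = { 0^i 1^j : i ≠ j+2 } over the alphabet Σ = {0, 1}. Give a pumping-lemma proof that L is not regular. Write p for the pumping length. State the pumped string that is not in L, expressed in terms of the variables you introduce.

0^{p+p!} 1^{p+p!-2}

Assume L is regular. Let p be the pumping length given by the pumping lemma.
Choose w = 0^p 1^{p+p!-2}. Since p ≠ (p+p!-2)+2 = p+p!, w ∈ L; and |w| ≥ p.
By the pumping lemma, w = xyz with |xy| ≤ p and |y| > 0.
The first p characters of w are 0's, so xy (and hence y) consists only of 0's. Write y = 0^k, 1 ≤ k ≤ p.
Since 1 ≤ k ≤ p, k divides p!; set t = 1 + p!/k. Then xy^t z has p + (p!/k)·k = p + p! copies of 0. Now the 0-count is p+p! and (1-count)+2 = (p+p!-2)+2 = p+p!, so i ≠ j+2 fails. So xy^t z = 0^{p+p!} 1^{p+p!-2} ∉ L.
Contradiction. Therefore L is not regular.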